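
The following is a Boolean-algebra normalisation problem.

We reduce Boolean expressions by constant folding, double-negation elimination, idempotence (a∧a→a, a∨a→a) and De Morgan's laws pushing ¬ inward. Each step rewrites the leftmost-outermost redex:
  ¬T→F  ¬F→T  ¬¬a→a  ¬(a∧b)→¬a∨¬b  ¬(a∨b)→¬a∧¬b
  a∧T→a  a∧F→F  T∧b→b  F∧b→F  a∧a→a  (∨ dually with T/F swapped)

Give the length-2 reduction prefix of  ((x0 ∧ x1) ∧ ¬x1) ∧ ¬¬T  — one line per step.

  start: ((x0 ∧ x1) ∧ ¬x1) ∧ ¬¬T
  step 1: ((x0 ∧ x1) ∧ ¬x1) ∧ T
  step 2: (x0 ∧ x1) ∧ ¬x1

Answer: after 2 steps: (x0 ∧ x1) ∧ ¬x1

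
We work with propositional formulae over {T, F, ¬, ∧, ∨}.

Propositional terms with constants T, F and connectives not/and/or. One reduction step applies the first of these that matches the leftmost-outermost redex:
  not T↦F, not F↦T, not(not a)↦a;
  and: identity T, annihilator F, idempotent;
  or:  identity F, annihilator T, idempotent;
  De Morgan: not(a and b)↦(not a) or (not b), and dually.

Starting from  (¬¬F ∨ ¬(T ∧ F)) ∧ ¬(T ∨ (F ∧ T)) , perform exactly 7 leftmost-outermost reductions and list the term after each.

  start: (¬¬F ∨ ¬(T ∧ F)) ∧ ¬(T ∨ (F ∧ T))
  [1] (F ∨ ¬(T ∧ F)) ∧ ¬(T ∨ (F ∧ T))
  [2] ¬(T ∧ F) ∧ ¬(T ∨ (F ∧ T))
  [3] (¬T ∨ ¬F) ∧ ¬(T ∨ (F ∧ T))
  [4] (F ∨ ¬F) ∧ ¬(T ∨ (F ∧ T))
  [5] ¬F ∧ ¬(T ∨ (F ∧ T))
  [6] T ∧ ¬(T ∨ (F ∧ T))
  [7] ¬(T ∨ (F ∧ T))

Answer: after 7 steps: ¬(T ∨ (F ∧ T))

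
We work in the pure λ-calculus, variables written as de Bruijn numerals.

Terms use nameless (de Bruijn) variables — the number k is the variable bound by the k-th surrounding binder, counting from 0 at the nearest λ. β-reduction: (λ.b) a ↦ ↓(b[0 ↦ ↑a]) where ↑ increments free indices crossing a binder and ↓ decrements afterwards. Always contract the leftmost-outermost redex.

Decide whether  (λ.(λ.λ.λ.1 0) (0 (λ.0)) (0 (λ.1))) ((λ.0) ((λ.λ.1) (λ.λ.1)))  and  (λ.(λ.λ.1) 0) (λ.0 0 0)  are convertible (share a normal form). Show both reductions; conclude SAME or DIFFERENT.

Term A:
  start: (λ.(λ.λ.λ.1 0) (0 (λ.0)) (0 (λ.1))) ((λ.0) ((λ.λ.1) (λ.λ.1)))
  [1] (λ.λ.λ.1 0) ((λ.0) ((λ.λ.1) (λ.λ.1)) (λ.0)) ((λ.0) ((λ.λ.1) (λ.λ.1)) (λ.(λ.0) ((λ.λ.1) (λ.λ.1))))
  [2] (λ.λ.1 0) ((λ.0) ((λ.λ.1) (λ.λ.1)) (λ.(λ.0) ((λ.λ.1) (λ.λ.1))))
  [3] λ.(λ.0) ((λ.λ.1) (λ.λ.1)) (λ.(λ.0) ((λ.λ.1) (λ.λ.1))) 0
  [4] λ.(λ.λ.1) (λ.λ.1) (λ.(λ.0) ((λ.λ.1) (λ.λ.1))) 0
  [5] λ.(λ.λ.λ.1) (λ.(λ.0) ((λ.λ.1) (λ.λ.1))) 0
  [6] λ.(λ.λ.1) 0
  [7] λ.λ.1

Term B:
  start: (λ.(λ.λ.1) 0) (λ.0 0 0)
  [1] (λ.λ.1) (λ.0 0 0)
  [2] λ.λ.0 0 0

Answer: DIFFERENT — A ⇓ λ.λ.1, B ⇓ λ.λ.0 0 0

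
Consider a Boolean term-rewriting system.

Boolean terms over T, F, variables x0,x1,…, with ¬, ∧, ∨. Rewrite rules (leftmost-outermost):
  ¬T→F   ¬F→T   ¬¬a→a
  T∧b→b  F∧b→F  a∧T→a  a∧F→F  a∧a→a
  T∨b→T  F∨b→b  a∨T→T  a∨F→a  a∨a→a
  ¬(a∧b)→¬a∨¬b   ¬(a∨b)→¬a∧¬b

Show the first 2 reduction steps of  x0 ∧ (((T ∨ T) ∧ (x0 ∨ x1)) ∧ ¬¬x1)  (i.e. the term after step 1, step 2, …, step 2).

Answer: after 2 steps: x0 ∧ ((x0 ∨ x1) ∧ ¬¬x1)

Reduction:
  start: x0 ∧ (((T ∨ T) ∧ (x0 ∨ x1)) ∧ ¬¬x1)
  [1] x0 ∧ ((T ∧ (x0 ∨ x1)) ∧ ¬¬x1)
  [2] x0 ∧ ((x0 ∨ x1) ∧ ¬¬x1)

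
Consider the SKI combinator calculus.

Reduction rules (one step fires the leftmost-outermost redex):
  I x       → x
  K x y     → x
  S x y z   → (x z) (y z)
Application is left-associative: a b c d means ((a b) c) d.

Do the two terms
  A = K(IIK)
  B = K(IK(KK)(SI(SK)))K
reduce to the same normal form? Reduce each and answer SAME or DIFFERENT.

Term A:
  start: K(IIK)
  step 1: K(IK)
  step 2: KK

Term B:
  start: K(IK(KK)(SI(SK)))K
  step 1: IK(KK)(SI(SK))
  step 2: K(KK)(SI(SK))
  step 3: KK

Answer: SAME — A ⇓ KK, B ⇓ KK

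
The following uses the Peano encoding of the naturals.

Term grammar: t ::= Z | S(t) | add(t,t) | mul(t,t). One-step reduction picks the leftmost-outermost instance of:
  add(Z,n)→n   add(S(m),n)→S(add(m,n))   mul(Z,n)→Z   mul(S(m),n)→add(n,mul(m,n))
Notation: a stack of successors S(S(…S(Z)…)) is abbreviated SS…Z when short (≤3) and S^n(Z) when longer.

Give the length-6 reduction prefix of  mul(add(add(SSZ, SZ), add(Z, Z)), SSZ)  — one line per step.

Answer: after 6 steps: S(S(mul(add(add(SZ, SZ), add(Z, Z)), SSZ)))

Working:
  start: mul(add(add(SSZ, SZ), add(Z, Z)), SSZ)
  [1] mul(add(S(add(SZ, SZ)), add(Z, Z)), SSZ)
  [2] mul(S(add(add(SZ, SZ), add(Z, Z))), SSZ)
  [3] add(SSZ, mul(add(add(SZ, SZ), add(Z, Z)), SSZ))
  [4] S(add(SZ, mul(add(add(SZ, SZ), add(Z, Z)), SSZ)))
  [5] S(S(add(Z, mul(add(add(SZ, SZ), add(Z, Z)), SSZ))))
  [6] S(S(mul(add(add(SZ, SZ), add(Z, Z)), SSZ)))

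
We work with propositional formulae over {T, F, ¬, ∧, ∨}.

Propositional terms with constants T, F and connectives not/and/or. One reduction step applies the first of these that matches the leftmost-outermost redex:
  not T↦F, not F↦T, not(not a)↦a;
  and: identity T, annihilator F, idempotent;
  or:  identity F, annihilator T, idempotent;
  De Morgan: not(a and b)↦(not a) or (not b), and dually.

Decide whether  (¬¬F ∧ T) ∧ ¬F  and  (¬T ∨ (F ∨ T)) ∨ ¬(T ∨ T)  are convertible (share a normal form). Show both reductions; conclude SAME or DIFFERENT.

Answer: DIFFERENT — A ⇓ F, B ⇓ T

Derivation:
Term A:
  start: (¬¬F ∧ T) ∧ ¬F
  step 1: ¬¬F ∧ ¬F
  step 2: F ∧ ¬F
  step 3: F

Term B:
  start: (¬T ∨ (F ∨ T)) ∨ ¬(T ∨ T)
  step 1: (F ∨ (F ∨ T)) ∨ ¬(T ∨ T)
  step 2: (F ∨ T) ∨ ¬(T ∨ T)
  step 3: T ∨ ¬(T ∨ T)
  step 4: T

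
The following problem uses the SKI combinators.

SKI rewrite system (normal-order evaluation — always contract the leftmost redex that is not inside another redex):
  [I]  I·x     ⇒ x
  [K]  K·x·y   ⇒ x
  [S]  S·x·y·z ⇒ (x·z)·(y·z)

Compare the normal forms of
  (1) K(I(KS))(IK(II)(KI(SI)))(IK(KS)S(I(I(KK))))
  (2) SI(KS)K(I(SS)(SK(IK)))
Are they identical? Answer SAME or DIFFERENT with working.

Answer: SAME — A ⇓ S, B ⇓ S

Reduction:
Term A:
  start: K(I(KS))(IK(II)(KI(SI)))(IK(KS)S(I(I(KK))))
  [1] I(KS)(IK(KS)S(I(I(KK))))
  [2] KS(IK(KS)S(I(I(KK))))
  [3] S

Term B:
  start: SI(KS)K(I(SS)(SK(IK)))
  [1] IK(KSK)(I(SS)(SK(IK)))
  [2] K(KSK)(I(SS)(SK(IK)))
  [3] KSK
  [4] S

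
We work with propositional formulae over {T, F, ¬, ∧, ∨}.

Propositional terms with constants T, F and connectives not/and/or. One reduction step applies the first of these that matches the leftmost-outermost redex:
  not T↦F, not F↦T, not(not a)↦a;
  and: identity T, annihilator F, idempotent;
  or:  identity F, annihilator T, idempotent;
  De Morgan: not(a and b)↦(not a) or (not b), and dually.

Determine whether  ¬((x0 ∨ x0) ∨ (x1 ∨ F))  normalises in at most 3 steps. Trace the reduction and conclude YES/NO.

Answer: NO — after 3 steps the term is ¬x0 ∧ ¬(x1 ∨ F), not yet normal

Working:
  start: ¬((x0 ∨ x0) ∨ (x1 ∨ F))
  step 1: ¬(x0 ∨ x0) ∧ ¬(x1 ∨ F)
  step 2: (¬x0 ∧ ¬x0) ∧ ¬(x1 ∨ F)
  step 3: ¬x0 ∧ ¬(x1 ∨ F)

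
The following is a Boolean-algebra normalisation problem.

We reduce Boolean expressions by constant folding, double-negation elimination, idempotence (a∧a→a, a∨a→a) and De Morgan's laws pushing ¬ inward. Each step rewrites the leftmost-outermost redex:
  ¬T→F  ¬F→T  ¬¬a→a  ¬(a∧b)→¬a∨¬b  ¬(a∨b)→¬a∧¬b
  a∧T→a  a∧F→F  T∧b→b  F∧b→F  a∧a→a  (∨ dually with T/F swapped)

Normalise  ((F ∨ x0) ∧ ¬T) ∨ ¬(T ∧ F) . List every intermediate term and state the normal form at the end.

  start: ((F ∨ x0) ∧ ¬T) ∨ ¬(T ∧ F)
  →1  (x0 ∧ ¬T) ∨ ¬(T ∧ F)
  →2  (x0 ∧ F) ∨ ¬(T ∧ F)
  →3  F ∨ ¬(T ∧ F)
  →4  ¬(T ∧ F)
  →5  ¬T ∨ ¬F
  →6  F ∨ ¬F
  →7  ¬F
  →8  T

Answer: normal form = T  (in 8 steps)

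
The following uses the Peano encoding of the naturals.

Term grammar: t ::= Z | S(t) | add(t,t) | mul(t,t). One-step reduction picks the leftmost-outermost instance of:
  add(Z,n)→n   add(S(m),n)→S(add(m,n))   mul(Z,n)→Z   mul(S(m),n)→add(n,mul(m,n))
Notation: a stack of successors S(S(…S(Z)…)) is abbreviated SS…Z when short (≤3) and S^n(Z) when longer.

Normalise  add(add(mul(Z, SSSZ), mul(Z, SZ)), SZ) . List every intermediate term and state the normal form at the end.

  start: add(add(mul(Z, SSSZ), mul(Z, SZ)), SZ)
  →1  add(add(Z, mul(Z, SZ)), SZ)
  →2  add(mul(Z, SZ), SZ)
  →3  add(Z, SZ)
  →4  SZ

Answer: normal form = SZ  (in 4 steps)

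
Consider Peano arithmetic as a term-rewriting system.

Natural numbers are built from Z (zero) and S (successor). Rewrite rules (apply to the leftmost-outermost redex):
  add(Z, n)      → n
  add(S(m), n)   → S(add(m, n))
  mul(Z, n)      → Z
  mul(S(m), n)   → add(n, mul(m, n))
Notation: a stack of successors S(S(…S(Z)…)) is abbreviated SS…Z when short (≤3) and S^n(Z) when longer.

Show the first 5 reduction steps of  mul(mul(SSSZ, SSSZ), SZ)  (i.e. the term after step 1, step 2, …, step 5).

  start: mul(mul(SSSZ, SSSZ), SZ)
  step 1: mul(add(SSSZ, mul(SSZ, SSSZ)), SZ)
  step 2: mul(S(add(SSZ, mul(SSZ, SSSZ))), SZ)
  step 3: add(SZ, mul(add(SSZ, mul(SSZ, SSSZ)), SZ))
  step 4: S(add(Z, mul(add(SSZ, mul(SSZ, SSSZ)), SZ)))
  step 5: S(mul(add(SSZ, mul(SSZ, SSSZ)), SZ))

Answer: after 5 steps: S(mul(add(SSZ, mul(SSZ, SSSZ)), SZ))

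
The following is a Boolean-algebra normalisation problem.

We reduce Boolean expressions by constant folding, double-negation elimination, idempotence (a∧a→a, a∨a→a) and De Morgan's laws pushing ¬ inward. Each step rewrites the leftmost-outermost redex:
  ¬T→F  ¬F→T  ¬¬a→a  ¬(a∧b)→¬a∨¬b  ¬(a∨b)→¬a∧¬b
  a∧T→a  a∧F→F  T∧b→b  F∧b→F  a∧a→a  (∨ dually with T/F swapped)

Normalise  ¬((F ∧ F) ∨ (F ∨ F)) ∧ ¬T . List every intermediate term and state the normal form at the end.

Answer: normal form = F  (in 10 steps)

Derivation:
  start: ¬((F ∧ F) ∨ (F ∨ F)) ∧ ¬T
  →1  (¬(F ∧ F) ∧ ¬(F ∨ F)) ∧ ¬T
  →2  ((¬F ∨ ¬F) ∧ ¬(F ∨ F)) ∧ ¬T
  →3  (¬F ∧ ¬(F ∨ F)) ∧ ¬T
  →4  (T ∧ ¬(F ∨ F)) ∧ ¬T
  →5  ¬(F ∨ F) ∧ ¬T
  →6  (¬F ∧ ¬F) ∧ ¬T
  →7  ¬F ∧ ¬T
  →8  T ∧ ¬T
  →9  ¬T
  →10  F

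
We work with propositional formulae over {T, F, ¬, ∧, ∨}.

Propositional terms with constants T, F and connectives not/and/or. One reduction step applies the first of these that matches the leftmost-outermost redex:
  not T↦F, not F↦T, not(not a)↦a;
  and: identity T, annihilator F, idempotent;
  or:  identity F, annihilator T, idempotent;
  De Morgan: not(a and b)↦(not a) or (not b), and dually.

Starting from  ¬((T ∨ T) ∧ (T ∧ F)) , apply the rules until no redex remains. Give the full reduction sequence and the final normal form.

  start: ¬((T ∨ T) ∧ (T ∧ F))
  [1] ¬(T ∨ T) ∨ ¬(T ∧ F)
  [2] (¬T ∧ ¬T) ∨ ¬(T ∧ F)
  [3] ¬T ∨ ¬(T ∧ F)
  [4] F ∨ ¬(T ∧ F)
  [5] ¬(T ∧ F)
  [6] ¬T ∨ ¬F
  [7] F ∨ ¬F
  [8] ¬F
  [9] T

Answer: normal form = T  (in 9 steps)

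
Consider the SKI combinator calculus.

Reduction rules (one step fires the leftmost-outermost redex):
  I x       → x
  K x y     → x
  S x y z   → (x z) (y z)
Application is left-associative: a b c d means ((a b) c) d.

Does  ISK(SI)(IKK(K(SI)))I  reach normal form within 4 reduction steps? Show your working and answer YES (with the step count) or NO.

  start: ISK(SI)(IKK(K(SI)))I
  [1] SK(SI)(IKK(K(SI)))I
  [2] K(IKK(K(SI)))(SI(IKK(K(SI))))I
  [3] IKK(K(SI))I
  [4] KK(K(SI))I

Answer: NO — after 4 steps the term is KK(K(SI))I, not yet normal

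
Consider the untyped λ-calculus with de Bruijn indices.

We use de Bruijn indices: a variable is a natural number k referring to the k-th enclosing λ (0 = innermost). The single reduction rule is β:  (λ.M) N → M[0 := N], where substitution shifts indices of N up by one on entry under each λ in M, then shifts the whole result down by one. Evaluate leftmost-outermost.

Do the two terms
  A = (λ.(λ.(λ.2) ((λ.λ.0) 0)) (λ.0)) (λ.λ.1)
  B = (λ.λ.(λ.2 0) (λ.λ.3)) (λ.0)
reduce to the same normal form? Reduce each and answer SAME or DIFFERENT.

Answer: DIFFERENT — A ⇓ λ.λ.1, B ⇓ λ.λ.λ.λ.0

Derivation:
Term A:
  start: (λ.(λ.(λ.2) ((λ.λ.0) 0)) (λ.0)) (λ.λ.1)
  →1  (λ.(λ.λ.λ.1) ((λ.λ.0) 0)) (λ.0)
  →2  (λ.λ.λ.1) ((λ.λ.0) (λ.0))
  →3  λ.λ.1

Term B:
  start: (λ.λ.(λ.2 0) (λ.λ.3)) (λ.0)
  →1  λ.(λ.(λ.0) 0) (λ.λ.λ.0)
  →2  λ.(λ.0) (λ.λ.λ.0)
  →3  λ.λ.λ.λ.0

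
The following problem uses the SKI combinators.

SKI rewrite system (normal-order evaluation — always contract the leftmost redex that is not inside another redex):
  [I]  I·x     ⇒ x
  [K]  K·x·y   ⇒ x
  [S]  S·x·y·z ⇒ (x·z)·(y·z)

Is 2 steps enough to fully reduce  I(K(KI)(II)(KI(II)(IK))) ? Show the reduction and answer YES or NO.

Answer: NO — after 2 steps the term is KI(KI(II)(IK)), not yet normal

Reduction:
  start: I(K(KI)(II)(KI(II)(IK)))
  →1  K(KI)(II)(KI(II)(IK))
  →2  KI(KI(II)(IK))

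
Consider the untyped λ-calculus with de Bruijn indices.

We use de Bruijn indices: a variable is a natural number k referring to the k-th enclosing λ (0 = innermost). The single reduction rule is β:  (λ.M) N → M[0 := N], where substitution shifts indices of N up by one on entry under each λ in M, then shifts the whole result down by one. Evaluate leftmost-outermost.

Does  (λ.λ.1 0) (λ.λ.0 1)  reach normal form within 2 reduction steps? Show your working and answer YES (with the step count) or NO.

  start: (λ.λ.1 0) (λ.λ.0 1)
  →1  λ.(λ.λ.0 1) 0
  →2  λ.λ.0 1

Answer: YES — reaches normal form λ.λ.0 1 in 2 ≤ 2 steps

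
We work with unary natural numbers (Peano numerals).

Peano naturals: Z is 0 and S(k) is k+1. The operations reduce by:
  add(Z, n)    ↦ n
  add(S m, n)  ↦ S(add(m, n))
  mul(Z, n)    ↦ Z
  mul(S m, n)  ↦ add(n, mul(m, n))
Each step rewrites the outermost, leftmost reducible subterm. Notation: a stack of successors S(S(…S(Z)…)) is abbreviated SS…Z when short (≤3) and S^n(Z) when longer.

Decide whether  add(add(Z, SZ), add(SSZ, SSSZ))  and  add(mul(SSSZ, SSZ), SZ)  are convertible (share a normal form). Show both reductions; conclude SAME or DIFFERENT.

Term A:
  start: add(add(Z, SZ), add(SSZ, SSSZ))
  [1] add(SZ, add(SSZ, SSSZ))
  [2] S(add(Z, add(SSZ, SSSZ)))
  [3] S(add(SSZ, SSSZ))
  [4] S(S(add(SZ, SSSZ)))
  [5] S(S(S(add(Z, SSSZ))))
  [6] S^6(Z)

Term B:
  start: add(mul(SSSZ, SSZ), SZ)
  [1] add(add(SSZ, mul(SSZ, SSZ)), SZ)
  [2] add(S(add(SZ, mul(SSZ, SSZ))), SZ)
  [3] S(add(add(SZ, mul(SSZ, SSZ)), SZ))
  [4] S(add(S(add(Z, mul(SSZ, SSZ))), SZ))
  [5] S(S(add(add(Z, mul(SSZ, SSZ)), SZ)))
  [6] S(S(add(mul(SSZ, SSZ), SZ)))
  [7] S(S(add(add(SSZ, mul(SZ, SSZ)), SZ)))
  [8] S(S(add(S(add(SZ, mul(SZ, SSZ))), SZ)))
  [9] S(S(S(add(add(SZ, mul(SZ, SSZ)), SZ))))
  [10] S(S(S(add(S(add(Z, mul(SZ, SSZ))), SZ))))
  [11] S(S(S(S(add(add(Z, mul(SZ, SSZ)), SZ)))))
  [12] S(S(S(S(add(mul(SZ, SSZ), SZ)))))
  [13] S(S(S(S(add(add(SSZ, mul(Z, SSZ)), SZ)))))
  [14] S(S(S(S(add(S(add(SZ, mul(Z, SSZ))), SZ)))))
  [15] S(S(S(S(S(add(add(SZ, mul(Z, SSZ)), SZ))))))
  [16] S(S(S(S(S(add(S(add(Z, mul(Z, SSZ))), SZ))))))
  [17] S(S(S(S(S(S(add(add(Z, mul(Z, SSZ)), SZ)))))))
  [18] S(S(S(S(S(S(add(mul(Z, SSZ), SZ)))))))
  [19] S(S(S(S(S(S(add(Z, SZ)))))))
  [20] S^7(Z)

Answer: DIFFERENT — A ⇓ S^6(Z), B ⇓ S^7(Z)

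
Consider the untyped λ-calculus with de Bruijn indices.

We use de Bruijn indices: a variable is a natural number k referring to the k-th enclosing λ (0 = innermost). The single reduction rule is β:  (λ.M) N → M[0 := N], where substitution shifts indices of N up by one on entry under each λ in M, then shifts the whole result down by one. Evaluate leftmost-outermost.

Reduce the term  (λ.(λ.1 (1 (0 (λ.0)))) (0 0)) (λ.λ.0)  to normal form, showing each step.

Answer: normal form = λ.0  (in 3 steps)

Working:
  start: (λ.(λ.1 (1 (0 (λ.0)))) (0 0)) (λ.λ.0)
  [1] (λ.(λ.λ.0) ((λ.λ.0) (0 (λ.0)))) ((λ.λ.0) (λ.λ.0))
  [2] (λ.λ.0) ((λ.λ.0) ((λ.λ.0) (λ.λ.0) (λ.0)))
  [3] λ.0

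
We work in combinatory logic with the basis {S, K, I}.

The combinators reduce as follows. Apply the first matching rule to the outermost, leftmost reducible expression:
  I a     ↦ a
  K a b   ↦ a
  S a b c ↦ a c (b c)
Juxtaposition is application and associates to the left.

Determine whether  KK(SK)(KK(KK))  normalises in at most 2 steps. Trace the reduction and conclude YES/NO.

  start: KK(SK)(KK(KK))
  [1] K(KK(KK))
  [2] KK

Answer: YES — reaches normal form KK in 2 ≤ 2 steps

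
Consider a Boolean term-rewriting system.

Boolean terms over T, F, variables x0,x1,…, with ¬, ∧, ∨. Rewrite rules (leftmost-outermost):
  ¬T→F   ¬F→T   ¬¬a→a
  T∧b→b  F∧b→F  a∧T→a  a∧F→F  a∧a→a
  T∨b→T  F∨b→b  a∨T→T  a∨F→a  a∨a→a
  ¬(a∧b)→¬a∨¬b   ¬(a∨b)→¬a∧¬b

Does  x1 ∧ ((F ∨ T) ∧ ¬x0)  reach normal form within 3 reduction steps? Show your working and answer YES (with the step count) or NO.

Answer: YES — reaches normal form x1 ∧ ¬x0 in 2 ≤ 3 steps

Working:
  start: x1 ∧ ((F ∨ T) ∧ ¬x0)
  step 1: x1 ∧ (T ∧ ¬x0)
  step 2: x1 ∧ ¬x0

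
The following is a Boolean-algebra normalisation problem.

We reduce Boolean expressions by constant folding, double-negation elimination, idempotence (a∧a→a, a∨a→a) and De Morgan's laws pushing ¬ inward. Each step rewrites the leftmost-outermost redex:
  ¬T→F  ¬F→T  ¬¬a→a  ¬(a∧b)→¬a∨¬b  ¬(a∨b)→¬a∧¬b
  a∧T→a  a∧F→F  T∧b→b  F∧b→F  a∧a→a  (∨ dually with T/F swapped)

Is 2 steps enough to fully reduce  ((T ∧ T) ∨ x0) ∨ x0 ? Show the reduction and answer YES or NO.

Answer: NO — after 2 steps the term is T ∨ x0, not yet normal

Derivation:
  start: ((T ∧ T) ∨ x0) ∨ x0
  →1  (T ∨ x0) ∨ x0
  →2  T ∨ x0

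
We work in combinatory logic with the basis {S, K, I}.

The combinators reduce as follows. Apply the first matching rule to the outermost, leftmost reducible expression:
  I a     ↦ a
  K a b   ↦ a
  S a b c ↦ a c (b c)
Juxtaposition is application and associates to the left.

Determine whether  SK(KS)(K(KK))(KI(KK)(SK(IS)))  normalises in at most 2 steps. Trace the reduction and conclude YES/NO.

Answer: NO — after 2 steps the term is K(KK)(KI(KK)(SK(IS))), not yet normal

Derivation:
  start: SK(KS)(K(KK))(KI(KK)(SK(IS)))
  step 1: K(K(KK))(KS(K(KK)))(KI(KK)(SK(IS)))
  step 2: K(KK)(KI(KK)(SK(IS)))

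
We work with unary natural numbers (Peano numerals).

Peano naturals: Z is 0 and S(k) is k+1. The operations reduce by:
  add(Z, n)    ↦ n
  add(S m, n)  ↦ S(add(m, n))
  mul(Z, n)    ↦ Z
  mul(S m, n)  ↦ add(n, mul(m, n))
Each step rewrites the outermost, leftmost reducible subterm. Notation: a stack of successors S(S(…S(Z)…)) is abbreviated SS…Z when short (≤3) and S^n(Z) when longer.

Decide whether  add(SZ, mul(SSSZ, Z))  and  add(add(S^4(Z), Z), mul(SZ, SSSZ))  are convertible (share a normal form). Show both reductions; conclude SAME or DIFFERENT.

Answer: DIFFERENT — A ⇓ SZ, B ⇓ S^7(Z)

Working:
Term A:
  start: add(SZ, mul(SSSZ, Z))
  step 1: S(add(Z, mul(SSSZ, Z)))
  step 2: S(mul(SSSZ, Z))
  step 3: S(add(Z, mul(SSZ, Z)))
  step 4: S(mul(SSZ, Z))
  step 5: S(add(Z, mul(SZ, Z)))
  step 6: S(mul(SZ, Z))
  step 7: S(add(Z, mul(Z, Z)))
  step 8: S(mul(Z, Z))
  step 9: SZ

Term B:
  start: add(add(S^4(Z), Z), mul(SZ, SSSZ))
  step 1: add(S(add(SSSZ, Z)), mul(SZ, SSSZ))
  step 2: S(add(add(SSSZ, Z), mul(SZ, SSSZ)))
  step 3: S(add(S(add(SSZ, Z)), mul(SZ, SSSZ)))
  step 4: S(S(add(add(SSZ, Z), mul(SZ, SSSZ))))
  step 5: S(S(add(S(add(SZ, Z)), mul(SZ, SSSZ))))
  step 6: S(S(S(add(add(SZ, Z), mul(SZ, SSSZ)))))
  step 7: S(S(S(add(S(add(Z, Z)), mul(SZ, SSSZ)))))
  step 8: S(S(S(S(add(add(Z, Z), mul(SZ, SSSZ))))))
  step 9: S(S(S(S(add(Z, mul(SZ, SSSZ))))))
  step 10: S(S(S(S(mul(SZ, SSSZ)))))
  step 11: S(S(S(S(add(SSSZ, mul(Z, SSSZ))))))
  step 12: S(S(S(S(S(add(SSZ, mul(Z, SSSZ)))))))
  step 13: S(S(S(S(S(S(add(SZ, mul(Z, SSSZ))))))))
  step 14: S(S(S(S(S(S(S(add(Z, mul(Z, SSSZ)))))))))
  step 15: S(S(S(S(S(S(S(mul(Z, SSSZ))))))))
  step 16: S^7(Z)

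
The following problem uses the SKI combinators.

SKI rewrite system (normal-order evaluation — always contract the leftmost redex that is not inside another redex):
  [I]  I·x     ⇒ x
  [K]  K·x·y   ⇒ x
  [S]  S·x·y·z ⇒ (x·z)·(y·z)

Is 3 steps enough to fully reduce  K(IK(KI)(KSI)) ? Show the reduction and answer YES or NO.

  start: K(IK(KI)(KSI))
  →1  K(K(KI)(KSI))
  →2  K(KI)

Answer: YES — reaches normal form K(KI) in 2 ≤ 3 steps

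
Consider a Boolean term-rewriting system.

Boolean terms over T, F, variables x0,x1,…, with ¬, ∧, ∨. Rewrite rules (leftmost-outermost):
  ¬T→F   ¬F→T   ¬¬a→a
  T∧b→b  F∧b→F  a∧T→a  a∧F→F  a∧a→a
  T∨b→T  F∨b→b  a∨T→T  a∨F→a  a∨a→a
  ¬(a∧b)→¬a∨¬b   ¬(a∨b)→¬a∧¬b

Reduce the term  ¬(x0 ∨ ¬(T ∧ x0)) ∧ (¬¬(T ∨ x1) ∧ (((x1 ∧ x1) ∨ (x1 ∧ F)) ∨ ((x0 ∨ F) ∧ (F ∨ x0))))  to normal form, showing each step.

Answer: normal form = (¬x0 ∧ x0) ∧ (x1 ∨ x0)  (in 12 steps)

Working:
  start: ¬(x0 ∨ ¬(T ∧ x0)) ∧ (¬¬(T ∨ x1) ∧ (((x1 ∧ x1) ∨ (x1 ∧ F)) ∨ ((x0 ∨ F) ∧ (F ∨ x0))))
  [1] (¬x0 ∧ ¬¬(T ∧ x0)) ∧ (¬¬(T ∨ x1) ∧ (((x1 ∧ x1) ∨ (x1 ∧ F)) ∨ ((x0 ∨ F) ∧ (F ∨ x0))))
  [2] (¬x0 ∧ (T ∧ x0)) ∧ (¬¬(T ∨ x1) ∧ (((x1 ∧ x1) ∨ (x1 ∧ F)) ∨ ((x0 ∨ F) ∧ (F ∨ x0))))
  [3] (¬x0 ∧ x0) ∧ (¬¬(T ∨ x1) ∧ (((x1 ∧ x1) ∨ (x1 ∧ F)) ∨ ((x0 ∨ F) ∧ (F ∨ x0))))
  [4] (¬x0 ∧ x0) ∧ ((T ∨ x1) ∧ (((x1 ∧ x1) ∨ (x1 ∧ F)) ∨ ((x0 ∨ F) ∧ (F ∨ x0))))
  [5] (¬x0 ∧ x0) ∧ (T ∧ (((x1 ∧ x1) ∨ (x1 ∧ F)) ∨ ((x0 ∨ F) ∧ (F ∨ x0))))
  [6] (¬x0 ∧ x0) ∧ (((x1 ∧ x1) ∨ (x1 ∧ F)) ∨ ((x0 ∨ F) ∧ (F ∨ x0)))
  [7] (¬x0 ∧ x0) ∧ ((x1 ∨ (x1 ∧ F)) ∨ ((x0 ∨ F) ∧ (F ∨ x0)))
  [8] (¬x0 ∧ x0) ∧ ((x1 ∨ F) ∨ ((x0 ∨ F) ∧ (F ∨ x0)))
  [9] (¬x0 ∧ x0) ∧ (x1 ∨ ((x0 ∨ F) ∧ (F ∨ x0)))
  [10] (¬x0 ∧ x0) ∧ (x1 ∨ (x0 ∧ (F ∨ x0)))
  [11] (¬x0 ∧ x0) ∧ (x1 ∨ (x0 ∧ x0))
  [12] (¬x0 ∧ x0) ∧ (x1 ∨ x0)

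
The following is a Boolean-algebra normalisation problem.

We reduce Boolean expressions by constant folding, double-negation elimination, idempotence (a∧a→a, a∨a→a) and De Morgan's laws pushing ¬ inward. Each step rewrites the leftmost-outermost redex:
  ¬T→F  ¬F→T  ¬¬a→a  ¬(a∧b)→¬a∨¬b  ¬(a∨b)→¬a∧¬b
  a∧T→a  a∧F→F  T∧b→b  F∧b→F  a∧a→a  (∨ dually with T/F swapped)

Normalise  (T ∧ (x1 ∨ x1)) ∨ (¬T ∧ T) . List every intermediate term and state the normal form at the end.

Answer: normal form = x1  (in 5 steps)

Reduction:
  start: (T ∧ (x1 ∨ x1)) ∨ (¬T ∧ T)
  step 1: (x1 ∨ x1) ∨ (¬T ∧ T)
  step 2: x1 ∨ (¬T ∧ T)
  step 3: x1 ∨ ¬T
  step 4: x1 ∨ F
  step 5: x1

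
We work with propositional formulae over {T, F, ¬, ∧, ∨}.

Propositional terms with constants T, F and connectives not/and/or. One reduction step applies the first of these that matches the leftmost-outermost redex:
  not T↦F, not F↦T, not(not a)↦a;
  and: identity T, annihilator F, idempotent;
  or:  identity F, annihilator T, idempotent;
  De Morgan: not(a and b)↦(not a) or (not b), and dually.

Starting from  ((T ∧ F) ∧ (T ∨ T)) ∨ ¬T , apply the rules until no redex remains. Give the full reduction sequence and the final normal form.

Answer: normal form = F  (in 4 steps)

Working:
  start: ((T ∧ F) ∧ (T ∨ T)) ∨ ¬T
  →1  (F ∧ (T ∨ T)) ∨ ¬T
  →2  F ∨ ¬T
  →3  ¬T
  →4  F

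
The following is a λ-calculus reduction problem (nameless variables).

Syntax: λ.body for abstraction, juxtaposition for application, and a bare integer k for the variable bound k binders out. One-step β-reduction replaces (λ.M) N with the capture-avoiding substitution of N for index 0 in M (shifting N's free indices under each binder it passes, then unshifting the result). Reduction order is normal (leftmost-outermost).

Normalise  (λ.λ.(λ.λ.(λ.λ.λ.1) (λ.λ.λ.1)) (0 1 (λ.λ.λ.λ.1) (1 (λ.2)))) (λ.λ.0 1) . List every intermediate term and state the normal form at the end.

  start: (λ.λ.(λ.λ.(λ.λ.λ.1) (λ.λ.λ.1)) (0 1 (λ.λ.λ.λ.1) (1 (λ.2)))) (λ.λ.0 1)
  →1  λ.(λ.λ.(λ.λ.λ.1) (λ.λ.λ.1)) (0 (λ.λ.0 1) (λ.λ.λ.λ.1) ((λ.λ.0 1) (λ.λ.λ.0 1)))
  →2  λ.λ.(λ.λ.λ.1) (λ.λ.λ.1)
  →3  λ.λ.λ.λ.1

Answer: normal form = λ.λ.λ.λ.1  (in 3 steps)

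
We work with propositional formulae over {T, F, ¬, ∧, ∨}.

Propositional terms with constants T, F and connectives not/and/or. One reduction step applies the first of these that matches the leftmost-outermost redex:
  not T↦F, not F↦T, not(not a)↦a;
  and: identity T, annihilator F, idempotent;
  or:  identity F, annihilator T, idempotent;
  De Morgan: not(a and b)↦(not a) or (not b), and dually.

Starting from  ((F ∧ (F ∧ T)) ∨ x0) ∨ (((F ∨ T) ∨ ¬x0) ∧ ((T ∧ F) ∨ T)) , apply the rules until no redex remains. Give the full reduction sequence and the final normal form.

  start: ((F ∧ (F ∧ T)) ∨ x0) ∨ (((F ∨ T) ∨ ¬x0) ∧ ((T ∧ F) ∨ T))
  step 1: (F ∨ x0) ∨ (((F ∨ T) ∨ ¬x0) ∧ ((T ∧ F) ∨ T))
  step 2: x0 ∨ (((F ∨ T) ∨ ¬x0) ∧ ((T ∧ F) ∨ T))
  step 3: x0 ∨ ((T ∨ ¬x0) ∧ ((T ∧ F) ∨ T))
  step 4: x0 ∨ (T ∧ ((T ∧ F) ∨ T))
  step 5: x0 ∨ ((T ∧ F) ∨ T)
  step 6: x0 ∨ T
  step 7: T

Answer: normal form = T  (in 7 steps)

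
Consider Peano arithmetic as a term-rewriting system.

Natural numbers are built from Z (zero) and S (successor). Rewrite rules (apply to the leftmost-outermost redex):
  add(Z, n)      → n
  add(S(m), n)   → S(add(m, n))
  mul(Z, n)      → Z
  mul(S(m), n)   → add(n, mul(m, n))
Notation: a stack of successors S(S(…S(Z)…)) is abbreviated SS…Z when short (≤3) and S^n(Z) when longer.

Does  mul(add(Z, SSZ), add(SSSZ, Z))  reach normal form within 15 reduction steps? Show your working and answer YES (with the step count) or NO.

  start: mul(add(Z, SSZ), add(SSSZ, Z))
  step 1: mul(SSZ, add(SSSZ, Z))
  step 2: add(add(SSSZ, Z), mul(SZ, add(SSSZ, Z)))
  step 3: add(S(add(SSZ, Z)), mul(SZ, add(SSSZ, Z)))
  step 4: S(add(add(SSZ, Z), mul(SZ, add(SSSZ, Z))))
  step 5: S(add(S(add(SZ, Z)), mul(SZ, add(SSSZ, Z))))
  step 6: S(S(add(add(SZ, Z), mul(SZ, add(SSSZ, Z)))))
  step 7: S(S(add(S(add(Z, Z)), mul(SZ, add(SSSZ, Z)))))
  step 8: S(S(S(add(add(Z, Z), mul(SZ, add(SSSZ, Z))))))
  step 9: S(S(S(add(Z, mul(SZ, add(SSSZ, Z))))))
  step 10: S(S(S(mul(SZ, add(SSSZ, Z)))))
  step 11: S(S(S(add(add(SSSZ, Z), mul(Z, add(SSSZ, Z))))))
  step 12: S(S(S(add(S(add(SSZ, Z)), mul(Z, add(SSSZ, Z))))))
  step 13: S(S(S(S(add(add(SSZ, Z), mul(Z, add(SSSZ, Z)))))))
  step 14: S(S(S(S(add(S(add(SZ, Z)), mul(Z, add(SSSZ, Z)))))))
  step 15: S(S(S(S(S(add(add(SZ, Z), mul(Z, add(SSSZ, Z))))))))

Answer: NO — after 15 steps the term is S(S(S(S(S(add(add(SZ, Z), mul(Z, add(SSSZ, Z)))))))), not yet normal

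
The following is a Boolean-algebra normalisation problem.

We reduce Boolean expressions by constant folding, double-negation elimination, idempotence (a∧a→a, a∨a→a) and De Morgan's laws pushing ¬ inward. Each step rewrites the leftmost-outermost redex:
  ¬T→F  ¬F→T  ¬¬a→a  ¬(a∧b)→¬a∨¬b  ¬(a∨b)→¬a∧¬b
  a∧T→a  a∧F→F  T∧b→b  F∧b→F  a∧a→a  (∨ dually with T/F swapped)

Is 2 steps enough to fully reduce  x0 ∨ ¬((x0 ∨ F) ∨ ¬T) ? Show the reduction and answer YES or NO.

Answer: NO — after 2 steps the term is x0 ∨ ((¬x0 ∧ ¬F) ∧ ¬¬T), not yet normal

Derivation:
  start: x0 ∨ ¬((x0 ∨ F) ∨ ¬T)
  step 1: x0 ∨ (¬(x0 ∨ F) ∧ ¬¬T)
  step 2: x0 ∨ ((¬x0 ∧ ¬F) ∧ ¬¬T)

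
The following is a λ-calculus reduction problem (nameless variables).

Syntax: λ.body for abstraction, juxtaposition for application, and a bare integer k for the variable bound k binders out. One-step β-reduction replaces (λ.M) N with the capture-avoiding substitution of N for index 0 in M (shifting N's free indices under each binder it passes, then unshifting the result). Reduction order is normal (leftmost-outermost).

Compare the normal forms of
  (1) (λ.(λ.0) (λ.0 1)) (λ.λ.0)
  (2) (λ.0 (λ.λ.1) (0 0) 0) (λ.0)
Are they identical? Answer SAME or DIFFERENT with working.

Answer: DIFFERENT — A ⇓ λ.0 (λ.λ.0), B ⇓ λ.0

Working:
Term A:
  start: (λ.(λ.0) (λ.0 1)) (λ.λ.0)
  →1  (λ.0) (λ.0 (λ.λ.0))
  →2  λ.0 (λ.λ.0)

Term B:
  start: (λ.0 (λ.λ.1) (0 0) 0) (λ.0)
  →1  (λ.0) (λ.λ.1) ((λ.0) (λ.0)) (λ.0)
  →2  (λ.λ.1) ((λ.0) (λ.0)) (λ.0)
  →3  (λ.(λ.0) (λ.0)) (λ.0)
  →4  (λ.0) (λ.0)
  →5  λ.0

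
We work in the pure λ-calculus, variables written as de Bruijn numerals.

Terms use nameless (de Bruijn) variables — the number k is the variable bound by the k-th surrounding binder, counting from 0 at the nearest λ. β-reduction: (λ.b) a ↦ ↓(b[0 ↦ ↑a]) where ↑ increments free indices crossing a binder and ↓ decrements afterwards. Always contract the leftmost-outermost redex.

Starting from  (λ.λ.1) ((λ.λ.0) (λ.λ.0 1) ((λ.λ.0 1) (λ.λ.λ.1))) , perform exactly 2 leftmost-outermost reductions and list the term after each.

Answer: after 2 steps: λ.(λ.0) ((λ.λ.0 1) (λ.λ.λ.1))

Working:
  start: (λ.λ.1) ((λ.λ.0) (λ.λ.0 1) ((λ.λ.0 1) (λ.λ.λ.1)))
  step 1: λ.(λ.λ.0) (λ.λ.0 1) ((λ.λ.0 1) (λ.λ.λ.1))
  step 2: λ.(λ.0) ((λ.λ.0 1) (λ.λ.λ.1))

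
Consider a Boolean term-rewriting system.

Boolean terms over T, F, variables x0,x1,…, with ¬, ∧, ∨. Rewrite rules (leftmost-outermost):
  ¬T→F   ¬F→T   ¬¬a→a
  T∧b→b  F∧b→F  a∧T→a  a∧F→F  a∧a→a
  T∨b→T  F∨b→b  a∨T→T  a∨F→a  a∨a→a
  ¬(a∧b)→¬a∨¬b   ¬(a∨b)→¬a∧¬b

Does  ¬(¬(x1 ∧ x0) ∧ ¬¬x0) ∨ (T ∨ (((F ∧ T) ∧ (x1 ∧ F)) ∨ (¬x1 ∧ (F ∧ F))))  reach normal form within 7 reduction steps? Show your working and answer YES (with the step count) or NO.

Answer: YES — reaches normal form T in 5 ≤ 7 steps

Working:
  start: ¬(¬(x1 ∧ x0) ∧ ¬¬x0) ∨ (T ∨ (((F ∧ T) ∧ (x1 ∧ F)) ∨ (¬x1 ∧ (F ∧ F))))
  [1] (¬¬(x1 ∧ x0) ∨ ¬¬¬x0) ∨ (T ∨ (((F ∧ T) ∧ (x1 ∧ F)) ∨ (¬x1 ∧ (F ∧ F))))
  [2] ((x1 ∧ x0) ∨ ¬¬¬x0) ∨ (T ∨ (((F ∧ T) ∧ (x1 ∧ F)) ∨ (¬x1 ∧ (F ∧ F))))
  [3] ((x1 ∧ x0) ∨ ¬x0) ∨ (T ∨ (((F ∧ T) ∧ (x1 ∧ F)) ∨ (¬x1 ∧ (F ∧ F))))
  [4] ((x1 ∧ x0) ∨ ¬x0) ∨ T
  [5] T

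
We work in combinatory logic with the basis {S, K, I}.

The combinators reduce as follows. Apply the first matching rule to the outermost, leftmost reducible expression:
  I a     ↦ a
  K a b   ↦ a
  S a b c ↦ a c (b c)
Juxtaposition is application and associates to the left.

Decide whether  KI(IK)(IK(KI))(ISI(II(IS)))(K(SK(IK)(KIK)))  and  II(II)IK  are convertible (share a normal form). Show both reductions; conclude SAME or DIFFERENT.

Term A:
  start: KI(IK)(IK(KI))(ISI(II(IS)))(K(SK(IK)(KIK)))
  [1] I(IK(KI))(ISI(II(IS)))(K(SK(IK)(KIK)))
  [2] IK(KI)(ISI(II(IS)))(K(SK(IK)(KIK)))
  [3] K(KI)(ISI(II(IS)))(K(SK(IK)(KIK)))
  [4] KI(K(SK(IK)(KIK)))
  [5] I

Term B:
  start: II(II)IK
  [1] I(II)IK
  [2] IIIK
  [3] IIK
  [4] IK
  [5] K

Answer: DIFFERENT — A ⇓ I, B ⇓ K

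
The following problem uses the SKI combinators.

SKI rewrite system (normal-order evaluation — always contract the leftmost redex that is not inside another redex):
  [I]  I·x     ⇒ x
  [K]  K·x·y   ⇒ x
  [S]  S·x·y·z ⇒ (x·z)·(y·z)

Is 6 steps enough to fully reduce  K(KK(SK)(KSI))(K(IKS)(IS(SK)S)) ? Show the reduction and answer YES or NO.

  start: K(KK(SK)(KSI))(K(IKS)(IS(SK)S))
  [1] KK(SK)(KSI)
  [2] K(KSI)
  [3] KS

Answer: YES — reaches normal form KS in 3 ≤ 6 steps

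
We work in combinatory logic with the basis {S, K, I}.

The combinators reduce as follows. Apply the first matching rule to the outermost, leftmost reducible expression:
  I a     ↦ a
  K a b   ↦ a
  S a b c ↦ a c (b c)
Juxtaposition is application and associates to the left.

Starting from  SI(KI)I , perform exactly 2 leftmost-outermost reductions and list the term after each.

Answer: after 2 steps: I(KII)

Reduction:
  start: SI(KI)I
  [1] II(KII)
  [2] I(KII)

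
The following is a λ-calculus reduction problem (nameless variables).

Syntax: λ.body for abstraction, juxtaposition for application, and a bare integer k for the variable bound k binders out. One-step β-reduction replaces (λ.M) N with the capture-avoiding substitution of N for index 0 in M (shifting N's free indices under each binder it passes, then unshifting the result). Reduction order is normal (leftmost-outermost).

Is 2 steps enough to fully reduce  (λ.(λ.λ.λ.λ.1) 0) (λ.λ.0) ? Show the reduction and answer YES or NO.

  start: (λ.(λ.λ.λ.λ.1) 0) (λ.λ.0)
  [1] (λ.λ.λ.λ.1) (λ.λ.0)
  [2] λ.λ.λ.1

Answer: YES — reaches normal form λ.λ.λ.1 in 2 ≤ 2 steps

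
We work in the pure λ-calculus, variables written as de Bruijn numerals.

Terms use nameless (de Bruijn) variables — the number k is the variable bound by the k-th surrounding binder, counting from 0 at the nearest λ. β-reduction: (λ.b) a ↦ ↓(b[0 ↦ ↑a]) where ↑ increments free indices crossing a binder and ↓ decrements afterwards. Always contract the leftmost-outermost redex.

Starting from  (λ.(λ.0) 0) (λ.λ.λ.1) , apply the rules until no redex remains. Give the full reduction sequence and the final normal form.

  start: (λ.(λ.0) 0) (λ.λ.λ.1)
  [1] (λ.0) (λ.λ.λ.1)
  [2] λ.λ.λ.1

Answer: normal form = λ.λ.λ.1  (in 2 steps)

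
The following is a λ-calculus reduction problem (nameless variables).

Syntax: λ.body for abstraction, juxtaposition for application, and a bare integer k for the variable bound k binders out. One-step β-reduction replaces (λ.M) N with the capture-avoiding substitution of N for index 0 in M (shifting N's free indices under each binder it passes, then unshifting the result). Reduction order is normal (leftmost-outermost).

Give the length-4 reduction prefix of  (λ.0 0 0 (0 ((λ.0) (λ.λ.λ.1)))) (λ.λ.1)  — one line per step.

  start: (λ.0 0 0 (0 ((λ.0) (λ.λ.λ.1)))) (λ.λ.1)
  step 1: (λ.λ.1) (λ.λ.1) (λ.λ.1) ((λ.λ.1) ((λ.0) (λ.λ.λ.1)))
  step 2: (λ.λ.λ.1) (λ.λ.1) ((λ.λ.1) ((λ.0) (λ.λ.λ.1)))
  step 3: (λ.λ.1) ((λ.λ.1) ((λ.0) (λ.λ.λ.1)))
  step 4: λ.(λ.λ.1) ((λ.0) (λ.λ.λ.1))

Answer: after 4 steps: λ.(λ.λ.1) ((λ.0) (λ.λ.λ.1))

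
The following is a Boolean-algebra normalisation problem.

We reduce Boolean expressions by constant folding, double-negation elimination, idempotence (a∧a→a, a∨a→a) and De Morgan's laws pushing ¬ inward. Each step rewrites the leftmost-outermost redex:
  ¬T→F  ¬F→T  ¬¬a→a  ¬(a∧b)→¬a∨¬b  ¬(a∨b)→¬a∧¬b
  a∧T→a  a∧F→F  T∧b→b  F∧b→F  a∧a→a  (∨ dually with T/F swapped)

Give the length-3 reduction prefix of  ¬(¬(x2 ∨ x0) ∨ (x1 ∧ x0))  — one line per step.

  start: ¬(¬(x2 ∨ x0) ∨ (x1 ∧ x0))
  [1] ¬¬(x2 ∨ x0) ∧ ¬(x1 ∧ x0)
  [2] (x2 ∨ x0) ∧ ¬(x1 ∧ x0)
  [3] (x2 ∨ x0) ∧ (¬x1 ∨ ¬x0)

Answer: after 3 steps: (x2 ∨ x0) ∧ (¬x1 ∨ ¬x0)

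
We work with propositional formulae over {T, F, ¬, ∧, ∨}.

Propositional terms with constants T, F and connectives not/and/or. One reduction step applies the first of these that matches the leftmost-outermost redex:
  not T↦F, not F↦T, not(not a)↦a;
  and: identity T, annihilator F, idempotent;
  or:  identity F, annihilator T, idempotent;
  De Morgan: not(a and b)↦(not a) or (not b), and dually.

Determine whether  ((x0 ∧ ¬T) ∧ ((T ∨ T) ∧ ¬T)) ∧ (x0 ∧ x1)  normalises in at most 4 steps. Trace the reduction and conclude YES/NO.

  start: ((x0 ∧ ¬T) ∧ ((T ∨ T) ∧ ¬T)) ∧ (x0 ∧ x1)
  step 1: ((x0 ∧ F) ∧ ((T ∨ T) ∧ ¬T)) ∧ (x0 ∧ x1)
  step 2: (F ∧ ((T ∨ T) ∧ ¬T)) ∧ (x0 ∧ x1)
  step 3: F ∧ (x0 ∧ x1)
  step 4: F

Answer: YES — reaches normal form F in 4 ≤ 4 steps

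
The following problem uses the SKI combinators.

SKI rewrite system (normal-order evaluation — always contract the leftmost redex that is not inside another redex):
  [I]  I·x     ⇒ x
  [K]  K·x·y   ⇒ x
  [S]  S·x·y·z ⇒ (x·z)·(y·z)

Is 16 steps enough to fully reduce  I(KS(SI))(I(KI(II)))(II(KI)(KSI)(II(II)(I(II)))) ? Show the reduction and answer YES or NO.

Answer: YES — reaches normal form SII in 14 ≤ 16 steps

Reduction:
  start: I(KS(SI))(I(KI(II)))(II(KI)(KSI)(II(II)(I(II))))
  step 1: KS(SI)(I(KI(II)))(II(KI)(KSI)(II(II)(I(II))))
  step 2: S(I(KI(II)))(II(KI)(KSI)(II(II)(I(II))))
  step 3: S(KI(II))(II(KI)(KSI)(II(II)(I(II))))
  step 4: SI(II(KI)(KSI)(II(II)(I(II))))
  step 5: SI(I(KI)(KSI)(II(II)(I(II))))
  step 6: SI(KI(KSI)(II(II)(I(II))))
  step 7: SI(I(II(II)(I(II))))
  step 8: SI(II(II)(I(II)))
  step 9: SI(I(II)(I(II)))
  step 10: SI(II(I(II)))
  step 11: SI(I(I(II)))
  step 12: SI(I(II))
  step 13: SI(II)
  step 14: SII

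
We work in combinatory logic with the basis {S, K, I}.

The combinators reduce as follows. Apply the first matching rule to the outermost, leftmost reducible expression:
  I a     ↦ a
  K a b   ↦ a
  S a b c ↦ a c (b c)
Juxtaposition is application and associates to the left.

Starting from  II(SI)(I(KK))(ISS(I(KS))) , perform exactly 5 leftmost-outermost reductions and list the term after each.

Answer: after 5 steps: SS(I(KS))(I(KK)(ISS(I(KS))))

Reduction:
  start: II(SI)(I(KK))(ISS(I(KS)))
  step 1: I(SI)(I(KK))(ISS(I(KS)))
  step 2: SI(I(KK))(ISS(I(KS)))
  step 3: I(ISS(I(KS)))(I(KK)(ISS(I(KS))))
  step 4: ISS(I(KS))(I(KK)(ISS(I(KS))))
  step 5: SS(I(KS))(I(KK)(ISS(I(KS))))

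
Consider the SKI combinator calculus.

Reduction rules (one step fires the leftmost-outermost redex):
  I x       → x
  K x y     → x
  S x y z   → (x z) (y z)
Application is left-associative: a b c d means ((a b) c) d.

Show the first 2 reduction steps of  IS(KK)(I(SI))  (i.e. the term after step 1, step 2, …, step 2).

Answer: after 2 steps: S(KK)(SI)

Working:
  start: IS(KK)(I(SI))
  [1] S(KK)(I(SI))
  [2] S(KK)(SI)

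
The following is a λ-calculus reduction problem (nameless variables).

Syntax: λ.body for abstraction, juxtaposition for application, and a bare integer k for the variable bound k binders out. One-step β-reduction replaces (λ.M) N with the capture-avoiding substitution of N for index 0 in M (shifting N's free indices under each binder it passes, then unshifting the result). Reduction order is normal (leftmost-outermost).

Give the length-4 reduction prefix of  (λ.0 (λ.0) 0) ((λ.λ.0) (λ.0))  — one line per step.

  start: (λ.0 (λ.0) 0) ((λ.λ.0) (λ.0))
  →1  (λ.λ.0) (λ.0) (λ.0) ((λ.λ.0) (λ.0))
  →2  (λ.0) (λ.0) ((λ.λ.0) (λ.0))
  →3  (λ.0) ((λ.λ.0) (λ.0))
  →4  (λ.λ.0) (λ.0)

Answer: after 4 steps: (λ.λ.0) (λ.0)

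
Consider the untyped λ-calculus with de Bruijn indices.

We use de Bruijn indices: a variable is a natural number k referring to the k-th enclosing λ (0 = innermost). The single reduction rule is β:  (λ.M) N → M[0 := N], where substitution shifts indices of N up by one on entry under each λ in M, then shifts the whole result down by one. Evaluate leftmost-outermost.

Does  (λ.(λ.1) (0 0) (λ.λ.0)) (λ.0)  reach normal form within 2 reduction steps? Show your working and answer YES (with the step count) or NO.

Answer: NO — after 2 steps the term is (λ.0) (λ.λ.0), not yet normal

Derivation:
  start: (λ.(λ.1) (0 0) (λ.λ.0)) (λ.0)
  →1  (λ.λ.0) ((λ.0) (λ.0)) (λ.λ.0)
  →2  (λ.0) (λ.λ.0)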